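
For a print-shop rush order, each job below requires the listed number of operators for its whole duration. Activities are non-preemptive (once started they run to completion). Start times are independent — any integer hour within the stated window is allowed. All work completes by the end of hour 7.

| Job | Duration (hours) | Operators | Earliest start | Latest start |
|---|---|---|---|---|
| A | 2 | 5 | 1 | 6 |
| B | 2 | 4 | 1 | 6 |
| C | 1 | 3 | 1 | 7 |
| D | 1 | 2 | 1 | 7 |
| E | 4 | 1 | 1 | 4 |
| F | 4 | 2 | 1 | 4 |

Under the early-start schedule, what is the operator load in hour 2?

12

At early start, hour 2 has: A, B, E, F.
Demand: 5 + 4 + 1 + 2 = 12.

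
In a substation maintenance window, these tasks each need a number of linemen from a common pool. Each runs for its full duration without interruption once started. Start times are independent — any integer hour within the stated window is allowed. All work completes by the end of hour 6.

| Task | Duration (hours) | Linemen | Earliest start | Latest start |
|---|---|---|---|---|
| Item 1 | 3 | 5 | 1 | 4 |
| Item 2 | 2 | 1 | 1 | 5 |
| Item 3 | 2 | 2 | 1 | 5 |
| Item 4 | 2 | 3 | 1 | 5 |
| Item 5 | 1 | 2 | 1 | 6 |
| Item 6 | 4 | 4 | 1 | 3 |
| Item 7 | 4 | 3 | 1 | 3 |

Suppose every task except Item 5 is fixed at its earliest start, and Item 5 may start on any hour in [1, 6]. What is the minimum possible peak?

Item 5@1: h1:20  h2:18  h3:12  h4:7  h5:0  h6:0 → peak 20
Item 5@2: h1:18  h2:20  h3:12  h4:7  h5:0  h6:0 → peak 20
Item 5@3: h1:18  h2:18  h3:14  h4:7  h5:0  h6:0 → peak 18
Item 5@4: h1:18  h2:18  h3:12  h4:9  h5:0  h6:0 → peak 18
Item 5@5: h1:18  h2:18  h3:12  h4:7  h5:2  h6:0 → peak 18
Item 5@6: h1:18  h2:18  h3:12  h4:7  h5:0  h6:2 → peak 18
Best is Item 5@3, peak 18.

18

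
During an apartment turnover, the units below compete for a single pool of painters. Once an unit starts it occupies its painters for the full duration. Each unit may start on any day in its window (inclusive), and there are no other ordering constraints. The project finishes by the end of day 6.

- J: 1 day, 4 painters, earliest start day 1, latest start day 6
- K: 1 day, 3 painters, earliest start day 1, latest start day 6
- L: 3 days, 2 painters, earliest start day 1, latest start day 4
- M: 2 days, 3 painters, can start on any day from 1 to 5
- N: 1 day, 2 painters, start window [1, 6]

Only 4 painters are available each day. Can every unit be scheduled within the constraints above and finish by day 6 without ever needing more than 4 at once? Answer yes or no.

The minimum achievable peak is 5; 4 < 5, so no feasible schedule stays within the cap.

no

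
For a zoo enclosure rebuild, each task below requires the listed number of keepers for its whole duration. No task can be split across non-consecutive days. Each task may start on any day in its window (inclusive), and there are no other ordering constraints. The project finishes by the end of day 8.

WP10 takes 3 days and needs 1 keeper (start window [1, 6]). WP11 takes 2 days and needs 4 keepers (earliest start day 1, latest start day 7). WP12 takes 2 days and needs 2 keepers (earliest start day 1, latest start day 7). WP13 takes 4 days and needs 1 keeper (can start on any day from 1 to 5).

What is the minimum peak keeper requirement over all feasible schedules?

Early-start (WP10@1, WP11@1, WP12@1, WP13@1) gives peak 8: d1:8  d2:8  d3:2  d4:1  d5:0  d6:0  d7:0  d8:0.
Shift WP11→5.
Schedule WP10@1, WP11@5, WP12@1, WP13@1: d1:4  d2:4  d3:2  d4:1  d5:4  d6:4  d7:0  d8:0 — peak 4.

4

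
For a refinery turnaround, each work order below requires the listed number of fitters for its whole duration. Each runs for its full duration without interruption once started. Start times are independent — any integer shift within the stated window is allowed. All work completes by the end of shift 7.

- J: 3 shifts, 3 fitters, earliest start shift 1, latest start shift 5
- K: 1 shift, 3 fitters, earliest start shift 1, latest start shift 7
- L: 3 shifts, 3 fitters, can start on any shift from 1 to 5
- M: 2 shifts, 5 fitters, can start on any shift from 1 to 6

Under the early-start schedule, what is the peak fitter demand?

Early-start schedule: J@1, K@1, L@1, M@1.
Load per shift: shift 1: 14, shift 2: 11, shift 3: 6, shift 4: 0, shift 5: 0, shift 6: 0, shift 7: 0.
Peak is 14.

14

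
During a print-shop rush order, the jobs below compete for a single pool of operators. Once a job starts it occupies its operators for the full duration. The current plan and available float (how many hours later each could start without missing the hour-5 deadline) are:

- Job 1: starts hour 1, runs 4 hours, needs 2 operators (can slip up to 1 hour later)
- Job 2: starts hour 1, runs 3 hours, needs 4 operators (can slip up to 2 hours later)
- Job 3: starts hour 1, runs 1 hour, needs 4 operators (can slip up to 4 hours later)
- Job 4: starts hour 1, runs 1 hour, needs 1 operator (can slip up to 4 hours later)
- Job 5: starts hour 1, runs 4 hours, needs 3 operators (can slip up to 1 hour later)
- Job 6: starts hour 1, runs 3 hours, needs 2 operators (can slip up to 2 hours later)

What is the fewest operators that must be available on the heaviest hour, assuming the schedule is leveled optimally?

Early-start (Job 1@1, Job 2@1, Job 3@1, Job 4@1, Job 5@1, Job 6@1) gives peak 16: h1:16  h2:11  h3:11  h4:5  h5:0.
Shift Job 5→2, Job 6→2.
Schedule Job 1@1, Job 2@1, Job 3@1, Job 4@1, Job 5@2, Job 6@2: h1:11  h2:11  h3:11  h4:7  h5:3 — peak 11.

11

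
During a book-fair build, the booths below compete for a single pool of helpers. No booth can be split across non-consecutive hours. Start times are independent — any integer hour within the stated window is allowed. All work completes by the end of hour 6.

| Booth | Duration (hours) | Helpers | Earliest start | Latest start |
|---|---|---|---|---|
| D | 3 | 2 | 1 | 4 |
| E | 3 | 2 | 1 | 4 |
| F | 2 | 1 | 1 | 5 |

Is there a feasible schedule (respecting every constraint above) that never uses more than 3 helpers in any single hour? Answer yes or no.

yes

Schedule D@1, E@4, F@1: h1:3  h2:3  h3:2  h4:2  h5:2  h6:2 — peak 3 ≤ 3.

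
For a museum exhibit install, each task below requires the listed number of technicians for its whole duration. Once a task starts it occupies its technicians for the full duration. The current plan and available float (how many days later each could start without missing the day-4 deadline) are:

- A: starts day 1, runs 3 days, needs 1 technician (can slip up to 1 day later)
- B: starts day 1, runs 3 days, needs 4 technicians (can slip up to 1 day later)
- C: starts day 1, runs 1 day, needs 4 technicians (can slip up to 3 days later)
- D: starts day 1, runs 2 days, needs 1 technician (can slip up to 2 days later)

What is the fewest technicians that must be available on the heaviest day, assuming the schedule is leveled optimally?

Early-start (A@1, B@1, C@1, D@1) gives peak 10: d1:10  d2:6  d3:5  d4:0.
Shift C→4.
Schedule A@1, B@1, C@4, D@1: d1:6  d2:6  d3:5  d4:4 — peak 6.
Total technician-days = 21 over 4 days ⇒ peak ≥ ⌈21/4⌉ = 6, so 6 is optimal.

6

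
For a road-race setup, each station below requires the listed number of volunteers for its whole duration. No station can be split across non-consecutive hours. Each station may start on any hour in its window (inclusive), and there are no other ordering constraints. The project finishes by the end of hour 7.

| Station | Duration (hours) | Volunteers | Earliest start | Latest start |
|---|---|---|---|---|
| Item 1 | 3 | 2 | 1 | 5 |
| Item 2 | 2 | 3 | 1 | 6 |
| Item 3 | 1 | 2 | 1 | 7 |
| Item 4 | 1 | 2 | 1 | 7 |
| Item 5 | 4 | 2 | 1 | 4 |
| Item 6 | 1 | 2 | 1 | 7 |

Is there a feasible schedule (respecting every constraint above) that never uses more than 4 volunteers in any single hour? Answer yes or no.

Schedule Item 1@1, Item 2@5, Item 3@4, Item 4@7, Item 5@1, Item 6@7: h1:4  h2:4  h3:4  h4:4  h5:3  h6:3  h7:4 — peak 4 ≤ 4.

yes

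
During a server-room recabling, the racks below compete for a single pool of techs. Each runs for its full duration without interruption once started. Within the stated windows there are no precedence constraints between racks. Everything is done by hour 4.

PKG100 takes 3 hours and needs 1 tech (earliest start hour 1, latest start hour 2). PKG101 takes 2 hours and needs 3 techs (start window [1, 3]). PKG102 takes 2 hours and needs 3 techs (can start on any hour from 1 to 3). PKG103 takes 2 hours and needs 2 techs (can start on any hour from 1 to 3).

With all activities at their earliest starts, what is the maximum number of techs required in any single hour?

9

Early-start schedule: PKG100@1, PKG101@1, PKG102@1, PKG103@1.
Load per hour: hour 1: 9, hour 2: 9, hour 3: 1, hour 4: 0.
Peak is 9.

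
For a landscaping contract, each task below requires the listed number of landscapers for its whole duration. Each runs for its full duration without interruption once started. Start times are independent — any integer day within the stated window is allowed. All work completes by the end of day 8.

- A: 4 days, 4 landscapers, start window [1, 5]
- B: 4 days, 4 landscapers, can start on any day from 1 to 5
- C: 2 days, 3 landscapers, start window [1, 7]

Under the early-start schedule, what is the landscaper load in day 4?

At early start, day 4 has: A, B.
Demand: 4 + 4 = 8.

8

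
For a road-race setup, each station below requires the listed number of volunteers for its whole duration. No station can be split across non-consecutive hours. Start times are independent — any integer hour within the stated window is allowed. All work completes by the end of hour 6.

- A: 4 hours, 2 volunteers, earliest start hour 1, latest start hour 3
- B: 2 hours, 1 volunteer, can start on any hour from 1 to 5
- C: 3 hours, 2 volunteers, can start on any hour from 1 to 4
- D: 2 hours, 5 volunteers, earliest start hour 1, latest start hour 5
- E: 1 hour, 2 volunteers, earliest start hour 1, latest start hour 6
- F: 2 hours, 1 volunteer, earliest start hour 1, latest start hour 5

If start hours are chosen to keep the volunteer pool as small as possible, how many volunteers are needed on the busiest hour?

5

Early-start (A@1, B@1, C@1, D@1, E@1, F@1) gives peak 13: h1:13  h2:11  h3:4  h4:2  h5:0  h6:0.
Shift D→5, E→4, F→3.
Schedule A@1, B@1, C@1, D@5, E@4, F@3: h1:5  h2:5  h3:5  h4:5  h5:5  h6:5 — peak 5.
Total volunteer-hours = 30 over 6 hours ⇒ peak ≥ ⌈30/6⌉ = 5, so 5 is optimal.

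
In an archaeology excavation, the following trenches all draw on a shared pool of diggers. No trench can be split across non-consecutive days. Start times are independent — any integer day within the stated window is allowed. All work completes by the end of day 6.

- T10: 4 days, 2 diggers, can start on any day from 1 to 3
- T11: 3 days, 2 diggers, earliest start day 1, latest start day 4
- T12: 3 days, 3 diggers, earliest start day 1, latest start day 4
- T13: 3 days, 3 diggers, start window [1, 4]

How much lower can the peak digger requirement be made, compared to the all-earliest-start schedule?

3

Early-start peak: d1:10  d2:10  d3:10  d4:2  d5:0  d6:0 ⇒ 10.
Leveled (T10@1, T11@1, T12@1, T13@4): d1:7  d2:7  d3:7  d4:5  d5:3  d6:3 ⇒ 7.
Reduction 10 − 7 = 3.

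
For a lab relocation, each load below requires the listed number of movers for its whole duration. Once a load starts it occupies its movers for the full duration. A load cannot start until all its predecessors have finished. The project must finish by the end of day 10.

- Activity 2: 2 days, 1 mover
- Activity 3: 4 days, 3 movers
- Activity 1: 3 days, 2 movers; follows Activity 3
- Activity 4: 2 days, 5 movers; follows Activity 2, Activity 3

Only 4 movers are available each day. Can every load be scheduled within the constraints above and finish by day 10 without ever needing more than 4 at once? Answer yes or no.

no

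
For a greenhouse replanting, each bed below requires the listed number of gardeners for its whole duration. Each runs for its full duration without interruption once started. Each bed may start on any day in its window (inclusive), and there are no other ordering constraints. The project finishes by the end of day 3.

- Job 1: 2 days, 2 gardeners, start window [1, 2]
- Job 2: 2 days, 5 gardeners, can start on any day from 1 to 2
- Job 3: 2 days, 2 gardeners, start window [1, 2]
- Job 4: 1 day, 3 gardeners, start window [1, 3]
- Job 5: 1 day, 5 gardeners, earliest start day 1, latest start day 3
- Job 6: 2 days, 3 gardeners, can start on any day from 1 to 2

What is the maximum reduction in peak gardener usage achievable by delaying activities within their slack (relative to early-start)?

8

Early-start peak: d1:20  d2:12  d3:0 ⇒ 20.
Leveled (Job 1@1, Job 2@1, Job 3@1, Job 4@1, Job 5@3, Job 6@2): d1:12  d2:12  d3:8 ⇒ 12.
Reduction 20 − 12 = 8.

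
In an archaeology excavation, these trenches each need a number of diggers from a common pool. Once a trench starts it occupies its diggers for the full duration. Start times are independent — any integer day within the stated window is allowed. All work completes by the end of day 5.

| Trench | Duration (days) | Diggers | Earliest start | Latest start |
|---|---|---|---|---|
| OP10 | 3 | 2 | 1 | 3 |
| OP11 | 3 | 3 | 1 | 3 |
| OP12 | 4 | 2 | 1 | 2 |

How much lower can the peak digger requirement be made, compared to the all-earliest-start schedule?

Early-start peak: d1:7  d2:7  d3:7  d4:2  d5:0 ⇒ 7.
Leveled (OP10@1, OP11@1, OP12@1): d1:7  d2:7  d3:7  d4:2  d5:0 ⇒ 7.
Reduction 7 − 7 = 0.

0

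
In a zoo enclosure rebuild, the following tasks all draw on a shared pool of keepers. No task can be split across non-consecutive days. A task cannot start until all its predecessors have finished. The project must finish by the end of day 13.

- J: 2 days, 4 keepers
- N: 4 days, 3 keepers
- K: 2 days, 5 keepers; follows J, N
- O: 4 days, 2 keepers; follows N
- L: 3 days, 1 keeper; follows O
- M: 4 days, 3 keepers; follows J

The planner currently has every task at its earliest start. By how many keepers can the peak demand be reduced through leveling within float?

4

Early-start peak: d1:7  d2:7  d3:6  d4:6  d5:10  d6:10  d7:2  d8:2  d9:1  d10:1  d11:1  d12:0  d13:0 ⇒ 10.
Leveled (J@1, N@3, K@11, O@7, L@11, M@3): d1:4  d2:4  d3:6  d4:6  d5:6  d6:6  d7:2  d8:2  d9:2  d10:2  d11:6  d12:6  d13:1 ⇒ 6.
Reduction 10 − 6 = 4.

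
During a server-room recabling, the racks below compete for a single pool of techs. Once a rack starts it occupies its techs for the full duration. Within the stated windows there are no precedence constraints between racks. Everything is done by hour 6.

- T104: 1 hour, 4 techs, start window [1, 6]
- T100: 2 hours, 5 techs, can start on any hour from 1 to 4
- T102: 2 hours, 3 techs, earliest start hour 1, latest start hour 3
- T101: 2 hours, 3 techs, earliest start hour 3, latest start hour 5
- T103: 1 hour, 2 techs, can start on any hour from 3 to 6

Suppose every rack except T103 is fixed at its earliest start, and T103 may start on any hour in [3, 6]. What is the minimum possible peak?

T103@3: h1:12  h2:8  h3:5  h4:3  h5:0  h6:0 → peak 12
T103@4: h1:12  h2:8  h3:3  h4:5  h5:0  h6:0 → peak 12
T103@5: h1:12  h2:8  h3:3  h4:3  h5:2  h6:0 → peak 12
T103@6: h1:12  h2:8  h3:3  h4:3  h5:0  h6:2 → peak 12
Best is T103@3, peak 12.

12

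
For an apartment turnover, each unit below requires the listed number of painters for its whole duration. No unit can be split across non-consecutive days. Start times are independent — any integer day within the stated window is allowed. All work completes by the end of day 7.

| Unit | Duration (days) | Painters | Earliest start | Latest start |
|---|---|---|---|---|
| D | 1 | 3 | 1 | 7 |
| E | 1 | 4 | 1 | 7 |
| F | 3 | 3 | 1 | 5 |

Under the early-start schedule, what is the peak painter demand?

Early-start schedule: D@1, E@1, F@1.
Load per day: day 1: 10, day 2: 3, day 3: 3, day 4: 0, day 5: 0, day 6: 0, day 7: 0.
Peak is 10.

10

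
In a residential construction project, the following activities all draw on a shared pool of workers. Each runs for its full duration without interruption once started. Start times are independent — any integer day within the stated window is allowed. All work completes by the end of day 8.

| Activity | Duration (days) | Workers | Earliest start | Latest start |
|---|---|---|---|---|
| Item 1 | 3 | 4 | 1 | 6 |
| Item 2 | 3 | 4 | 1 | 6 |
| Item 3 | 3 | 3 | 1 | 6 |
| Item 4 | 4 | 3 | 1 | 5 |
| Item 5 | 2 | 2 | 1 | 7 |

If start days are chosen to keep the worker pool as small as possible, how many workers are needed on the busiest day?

Early-start (Item 1@1, Item 2@1, Item 3@1, Item 4@1, Item 5@1) gives peak 16: d1:16  d2:16  d3:14  d4:3  d5:0  d6:0  d7:0  d8:0.
Shift Item 2→4, Item 4→4, Item 5→7.
Schedule Item 1@1, Item 2@4, Item 3@1, Item 4@4, Item 5@7: d1:7  d2:7  d3:7  d4:7  d5:7  d6:7  d7:5  d8:2 — peak 7.
Total worker-days = 49 over 8 days ⇒ peak ≥ ⌈49/8⌉ = 7, so 7 is optimal.

7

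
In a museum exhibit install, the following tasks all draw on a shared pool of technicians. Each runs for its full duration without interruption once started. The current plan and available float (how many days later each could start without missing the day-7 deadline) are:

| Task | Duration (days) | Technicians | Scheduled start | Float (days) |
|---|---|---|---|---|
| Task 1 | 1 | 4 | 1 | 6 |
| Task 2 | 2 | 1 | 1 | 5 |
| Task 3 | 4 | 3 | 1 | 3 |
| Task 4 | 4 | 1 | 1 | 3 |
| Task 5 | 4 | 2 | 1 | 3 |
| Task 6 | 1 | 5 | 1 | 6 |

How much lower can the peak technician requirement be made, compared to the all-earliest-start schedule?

10

Early-start peak: d1:16  d2:7  d3:6  d4:6  d5:0  d6:0  d7:0 ⇒ 16.
Leveled (Task 1@1, Task 2@1, Task 3@2, Task 4@1, Task 5@3, Task 6@7): d1:6  d2:5  d3:6  d4:6  d5:5  d6:2  d7:5 ⇒ 6.
Reduction 16 − 6 = 10.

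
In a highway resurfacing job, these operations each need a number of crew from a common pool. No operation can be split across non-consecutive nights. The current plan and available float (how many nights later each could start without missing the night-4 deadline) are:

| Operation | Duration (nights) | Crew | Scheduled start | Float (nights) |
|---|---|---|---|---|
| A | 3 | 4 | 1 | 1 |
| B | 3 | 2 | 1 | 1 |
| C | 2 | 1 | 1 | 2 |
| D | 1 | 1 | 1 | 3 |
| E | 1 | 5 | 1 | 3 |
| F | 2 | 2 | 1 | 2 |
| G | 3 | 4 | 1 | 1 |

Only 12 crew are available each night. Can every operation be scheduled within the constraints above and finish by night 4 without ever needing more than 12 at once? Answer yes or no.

yes

Schedule A@1, B@1, C@1, D@1, E@4, F@3, G@1: n1:12  n2:11  n3:12  n4:7 — peak 12 ≤ 12.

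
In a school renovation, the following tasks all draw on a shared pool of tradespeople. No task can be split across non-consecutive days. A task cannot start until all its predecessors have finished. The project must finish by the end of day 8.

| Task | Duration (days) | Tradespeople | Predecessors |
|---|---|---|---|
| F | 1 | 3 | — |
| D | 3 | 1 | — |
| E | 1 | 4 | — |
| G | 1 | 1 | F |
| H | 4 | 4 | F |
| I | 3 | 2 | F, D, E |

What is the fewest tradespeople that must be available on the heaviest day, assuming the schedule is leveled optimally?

6

Early-start (F@1, D@1, E@1, G@2, H@2, I@4) gives peak 8: d1:8  d2:6  d3:5  d4:6  d5:6  d6:2  d7:0  d8:0.
Shift E→2, H→3.
Schedule F@1, D@1, E@2, G@2, H@3, I@4: d1:4  d2:6  d3:5  d4:6  d5:6  d6:6  d7:0  d8:0 — peak 6.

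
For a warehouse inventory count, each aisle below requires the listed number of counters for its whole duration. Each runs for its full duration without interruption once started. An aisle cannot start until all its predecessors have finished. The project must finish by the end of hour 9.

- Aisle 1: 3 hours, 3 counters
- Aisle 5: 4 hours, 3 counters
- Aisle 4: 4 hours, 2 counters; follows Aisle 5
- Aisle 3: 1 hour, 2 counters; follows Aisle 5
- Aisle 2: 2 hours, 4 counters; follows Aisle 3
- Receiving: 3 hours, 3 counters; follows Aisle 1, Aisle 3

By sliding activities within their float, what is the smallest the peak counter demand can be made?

9

Schedule Aisle 1@1, Aisle 5@1, Aisle 4@5, Aisle 3@5, Aisle 2@6, Receiving@6: h1:6  h2:6  h3:6  h4:3  h5:4  h6:9  h7:9  h8:5  h9:0 — peak 9.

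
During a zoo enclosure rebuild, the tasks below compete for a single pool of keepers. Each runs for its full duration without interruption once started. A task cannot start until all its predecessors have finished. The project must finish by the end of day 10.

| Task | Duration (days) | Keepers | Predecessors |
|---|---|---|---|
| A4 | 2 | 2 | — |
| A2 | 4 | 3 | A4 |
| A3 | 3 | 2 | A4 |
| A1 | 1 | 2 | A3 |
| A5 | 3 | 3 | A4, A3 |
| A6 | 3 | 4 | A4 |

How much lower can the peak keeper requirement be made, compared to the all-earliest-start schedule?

3

Early-start peak: d1:2  d2:2  d3:9  d4:9  d5:9  d6:8  d7:3  d8:3  d9:0  d10:0 ⇒ 9.
Leveled (A4@1, A2@6, A3@3, A1@6, A5@7, A6@3): d1:2  d2:2  d3:6  d4:6  d5:6  d6:5  d7:6  d8:6  d9:6  d10:0 ⇒ 6.
Reduction 9 − 6 = 3.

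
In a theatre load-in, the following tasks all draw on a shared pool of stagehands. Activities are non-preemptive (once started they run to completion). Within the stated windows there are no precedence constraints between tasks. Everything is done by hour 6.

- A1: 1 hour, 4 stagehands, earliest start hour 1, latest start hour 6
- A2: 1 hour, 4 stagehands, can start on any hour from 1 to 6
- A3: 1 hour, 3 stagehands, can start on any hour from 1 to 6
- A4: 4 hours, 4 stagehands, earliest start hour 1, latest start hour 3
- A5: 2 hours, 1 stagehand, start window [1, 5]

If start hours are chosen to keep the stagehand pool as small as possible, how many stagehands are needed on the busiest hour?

Early-start (A1@1, A2@1, A3@1, A4@1, A5@1) gives peak 16: h1:16  h2:5  h3:4  h4:4  h5:0  h6:0.
Shift A2→2, A4→3, A5→2.
Schedule A1@1, A2@2, A3@1, A4@3, A5@2: h1:7  h2:5  h3:5  h4:4  h5:4  h6:4 — peak 7.

7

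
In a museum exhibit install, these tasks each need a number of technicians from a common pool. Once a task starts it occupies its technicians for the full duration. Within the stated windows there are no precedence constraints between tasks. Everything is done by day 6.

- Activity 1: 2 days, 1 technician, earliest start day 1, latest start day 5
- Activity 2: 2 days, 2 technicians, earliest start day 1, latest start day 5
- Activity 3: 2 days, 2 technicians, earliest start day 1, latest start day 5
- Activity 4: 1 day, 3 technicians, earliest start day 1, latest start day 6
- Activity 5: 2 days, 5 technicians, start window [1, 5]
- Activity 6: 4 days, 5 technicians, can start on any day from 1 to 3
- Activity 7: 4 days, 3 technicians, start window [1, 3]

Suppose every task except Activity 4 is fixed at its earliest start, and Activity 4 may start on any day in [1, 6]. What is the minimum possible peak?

18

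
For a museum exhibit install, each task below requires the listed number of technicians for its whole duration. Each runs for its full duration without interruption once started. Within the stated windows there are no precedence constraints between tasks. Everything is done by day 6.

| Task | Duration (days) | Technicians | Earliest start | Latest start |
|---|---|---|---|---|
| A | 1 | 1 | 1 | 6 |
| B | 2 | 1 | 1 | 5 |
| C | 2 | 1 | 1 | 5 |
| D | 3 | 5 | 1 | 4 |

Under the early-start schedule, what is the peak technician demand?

8

Early-start schedule: A@1, B@1, C@1, D@1.
Load per day: day 1: 8, day 2: 7, day 3: 5, day 4: 0, day 5: 0, day 6: 0.
Peak is 8.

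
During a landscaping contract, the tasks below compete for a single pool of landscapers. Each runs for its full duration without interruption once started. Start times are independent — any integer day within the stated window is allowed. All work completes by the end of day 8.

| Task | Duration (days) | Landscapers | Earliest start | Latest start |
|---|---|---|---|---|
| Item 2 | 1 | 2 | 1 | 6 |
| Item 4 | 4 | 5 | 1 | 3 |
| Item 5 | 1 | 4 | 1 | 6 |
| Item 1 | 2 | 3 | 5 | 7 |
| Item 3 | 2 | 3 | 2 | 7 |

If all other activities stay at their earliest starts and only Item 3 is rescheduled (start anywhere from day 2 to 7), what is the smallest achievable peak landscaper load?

Item 3@2: d1:11  d2:8  d3:8  d4:5  d5:3  d6:3  d7:0  d8:0 → peak 11
Item 3@3: d1:11  d2:5  d3:8  d4:8  d5:3  d6:3  d7:0  d8:0 → peak 11
Item 3@4: d1:11  d2:5  d3:5  d4:8  d5:6  d6:3  d7:0  d8:0 → peak 11
Item 3@5: d1:11  d2:5  d3:5  d4:5  d5:6  d6:6  d7:0  d8:0 → peak 11
Item 3@6: d1:11  d2:5  d3:5  d4:5  d5:3  d6:6  d7:3  d8:0 → peak 11
Item 3@7: d1:11  d2:5  d3:5  d4:5  d5:3  d6:3  d7:3  d8:3 → peak 11
Best is Item 3@2, peak 11.

11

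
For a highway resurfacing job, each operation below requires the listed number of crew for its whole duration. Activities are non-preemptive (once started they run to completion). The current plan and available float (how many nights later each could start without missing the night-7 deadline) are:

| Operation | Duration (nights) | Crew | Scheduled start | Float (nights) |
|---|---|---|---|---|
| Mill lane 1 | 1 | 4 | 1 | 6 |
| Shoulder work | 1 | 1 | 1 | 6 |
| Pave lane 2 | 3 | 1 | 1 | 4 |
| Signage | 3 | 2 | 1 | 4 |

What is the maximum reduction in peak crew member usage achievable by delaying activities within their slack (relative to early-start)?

4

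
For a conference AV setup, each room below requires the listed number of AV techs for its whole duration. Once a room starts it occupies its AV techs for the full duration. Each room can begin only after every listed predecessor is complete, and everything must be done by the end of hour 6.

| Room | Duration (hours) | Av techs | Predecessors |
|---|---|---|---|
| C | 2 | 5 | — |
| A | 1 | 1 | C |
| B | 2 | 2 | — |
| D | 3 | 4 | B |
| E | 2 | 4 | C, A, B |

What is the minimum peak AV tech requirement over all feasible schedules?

Schedule C@1, A@3, B@1, D@3, E@4: h1:7  h2:7  h3:5  h4:8  h5:8  h6:0 — peak 8.
No arrangement of the 12 feasible schedules does better.

8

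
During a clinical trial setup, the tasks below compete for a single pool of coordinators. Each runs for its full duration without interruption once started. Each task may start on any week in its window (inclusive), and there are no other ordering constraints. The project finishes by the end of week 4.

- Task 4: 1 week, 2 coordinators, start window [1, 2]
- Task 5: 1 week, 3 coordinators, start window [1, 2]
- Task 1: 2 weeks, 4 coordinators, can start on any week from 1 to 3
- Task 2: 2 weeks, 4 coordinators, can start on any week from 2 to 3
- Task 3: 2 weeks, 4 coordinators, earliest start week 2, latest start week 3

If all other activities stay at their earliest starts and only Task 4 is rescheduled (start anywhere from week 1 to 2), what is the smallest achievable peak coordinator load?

12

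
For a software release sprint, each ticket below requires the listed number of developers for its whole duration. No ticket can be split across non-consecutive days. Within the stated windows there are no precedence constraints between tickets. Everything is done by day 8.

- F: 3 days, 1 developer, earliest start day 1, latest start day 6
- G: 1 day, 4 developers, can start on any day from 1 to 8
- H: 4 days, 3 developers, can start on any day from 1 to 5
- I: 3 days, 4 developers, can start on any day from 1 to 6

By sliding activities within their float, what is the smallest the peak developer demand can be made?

4

Early-start (F@1, G@1, H@1, I@1) gives peak 12: d1:12  d2:8  d3:8  d4:3  d5:0  d6:0  d7:0  d8:0.
Shift G→5, I→6.
Schedule F@1, G@5, H@1, I@6: d1:4  d2:4  d3:4  d4:3  d5:4  d6:4  d7:4  d8:4 — peak 4.
Total developer-days = 31 over 8 days ⇒ peak ≥ ⌈31/8⌉ = 4, so 4 is optimal.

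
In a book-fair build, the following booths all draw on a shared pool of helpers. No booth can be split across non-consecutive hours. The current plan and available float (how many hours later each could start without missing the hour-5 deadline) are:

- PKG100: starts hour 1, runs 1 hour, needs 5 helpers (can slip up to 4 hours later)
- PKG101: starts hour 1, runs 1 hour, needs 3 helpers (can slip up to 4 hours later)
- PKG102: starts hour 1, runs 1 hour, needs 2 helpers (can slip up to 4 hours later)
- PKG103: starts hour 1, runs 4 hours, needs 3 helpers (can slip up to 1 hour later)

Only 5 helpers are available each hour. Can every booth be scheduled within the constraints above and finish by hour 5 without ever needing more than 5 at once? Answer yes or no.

no

The minimum achievable peak is 6; 5 < 6, so no feasible schedule stays within the cap.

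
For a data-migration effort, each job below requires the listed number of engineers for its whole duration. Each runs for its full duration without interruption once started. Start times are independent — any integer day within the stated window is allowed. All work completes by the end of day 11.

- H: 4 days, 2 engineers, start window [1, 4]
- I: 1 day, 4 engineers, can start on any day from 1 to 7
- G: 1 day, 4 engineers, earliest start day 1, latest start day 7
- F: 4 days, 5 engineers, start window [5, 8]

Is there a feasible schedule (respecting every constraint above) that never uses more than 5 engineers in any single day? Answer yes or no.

yes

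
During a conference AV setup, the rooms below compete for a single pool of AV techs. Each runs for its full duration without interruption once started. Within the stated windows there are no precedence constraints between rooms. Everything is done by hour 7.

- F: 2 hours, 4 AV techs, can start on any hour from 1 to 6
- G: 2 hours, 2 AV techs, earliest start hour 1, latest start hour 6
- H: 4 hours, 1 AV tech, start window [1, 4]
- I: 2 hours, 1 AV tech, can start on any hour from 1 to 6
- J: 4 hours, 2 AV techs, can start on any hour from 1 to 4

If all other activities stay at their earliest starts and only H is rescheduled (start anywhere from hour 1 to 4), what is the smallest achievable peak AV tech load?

H@1: h1:10  h2:10  h3:3  h4:3  h5:0  h6:0  h7:0 → peak 10
H@2: h1:9  h2:10  h3:3  h4:3  h5:1  h6:0  h7:0 → peak 10
H@3: h1:9  h2:9  h3:3  h4:3  h5:1  h6:1  h7:0 → peak 9
H@4: h1:9  h2:9  h3:2  h4:3  h5:1  h6:1  h7:1 → peak 9
Best is H@3, peak 9.

9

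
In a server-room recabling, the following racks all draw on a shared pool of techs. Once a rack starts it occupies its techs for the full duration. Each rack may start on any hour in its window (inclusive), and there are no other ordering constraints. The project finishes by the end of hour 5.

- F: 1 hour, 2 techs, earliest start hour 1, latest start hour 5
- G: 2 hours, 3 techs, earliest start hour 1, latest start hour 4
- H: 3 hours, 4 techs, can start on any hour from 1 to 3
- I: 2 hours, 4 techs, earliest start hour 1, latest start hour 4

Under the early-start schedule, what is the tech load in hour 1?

At early start, hour 1 has: F, G, H, I.
Demand: 2 + 3 + 4 + 4 = 13.

13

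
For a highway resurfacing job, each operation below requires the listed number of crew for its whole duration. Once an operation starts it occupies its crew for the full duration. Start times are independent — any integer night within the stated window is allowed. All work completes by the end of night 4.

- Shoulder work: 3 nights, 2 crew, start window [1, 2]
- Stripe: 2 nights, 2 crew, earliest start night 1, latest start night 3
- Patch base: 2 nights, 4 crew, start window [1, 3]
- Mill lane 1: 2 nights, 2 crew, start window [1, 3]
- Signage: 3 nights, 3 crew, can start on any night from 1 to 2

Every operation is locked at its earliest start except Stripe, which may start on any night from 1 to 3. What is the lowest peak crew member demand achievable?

11

Stripe@1: n1:13  n2:13  n3:5  n4:0 → peak 13
Stripe@2: n1:11  n2:13  n3:7  n4:0 → peak 13
Stripe@3: n1:11  n2:11  n3:7  n4:2 → peak 11
Best is Stripe@3, peak 11.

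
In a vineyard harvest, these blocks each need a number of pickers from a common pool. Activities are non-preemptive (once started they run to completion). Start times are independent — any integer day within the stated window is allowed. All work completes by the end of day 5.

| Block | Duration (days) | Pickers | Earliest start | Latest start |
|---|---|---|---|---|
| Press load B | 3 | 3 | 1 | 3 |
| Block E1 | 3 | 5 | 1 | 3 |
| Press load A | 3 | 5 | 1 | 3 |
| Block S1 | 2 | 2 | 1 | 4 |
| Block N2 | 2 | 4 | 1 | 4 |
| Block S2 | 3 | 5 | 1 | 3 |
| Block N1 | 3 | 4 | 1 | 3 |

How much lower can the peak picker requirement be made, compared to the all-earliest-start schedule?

Early-start peak: d1:28  d2:28  d3:22  d4:0  d5:0 ⇒ 28.
Leveled (Press load B@1, Block E1@1, Press load A@1, Block S1@1, Block N2@1, Block S2@3, Block N1@3): d1:19  d2:19  d3:22  d4:9  d5:9 ⇒ 22.
Reduction 28 − 22 = 6.

6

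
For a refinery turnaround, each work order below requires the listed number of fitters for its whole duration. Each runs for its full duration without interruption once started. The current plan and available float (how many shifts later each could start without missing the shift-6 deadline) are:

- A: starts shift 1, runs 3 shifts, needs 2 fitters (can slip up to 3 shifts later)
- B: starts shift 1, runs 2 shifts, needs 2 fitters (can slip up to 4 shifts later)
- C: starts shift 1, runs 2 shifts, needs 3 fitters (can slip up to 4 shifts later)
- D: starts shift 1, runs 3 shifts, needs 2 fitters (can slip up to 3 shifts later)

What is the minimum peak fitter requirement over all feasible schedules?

5

Early-start (A@1, B@1, C@1, D@1) gives peak 9: s1:9  s2:9  s3:4  s4:0  s5:0  s6:0.
Shift C→3, D→4.
Schedule A@1, B@1, C@3, D@4: s1:4  s2:4  s3:5  s4:5  s5:2  s6:2 — peak 5.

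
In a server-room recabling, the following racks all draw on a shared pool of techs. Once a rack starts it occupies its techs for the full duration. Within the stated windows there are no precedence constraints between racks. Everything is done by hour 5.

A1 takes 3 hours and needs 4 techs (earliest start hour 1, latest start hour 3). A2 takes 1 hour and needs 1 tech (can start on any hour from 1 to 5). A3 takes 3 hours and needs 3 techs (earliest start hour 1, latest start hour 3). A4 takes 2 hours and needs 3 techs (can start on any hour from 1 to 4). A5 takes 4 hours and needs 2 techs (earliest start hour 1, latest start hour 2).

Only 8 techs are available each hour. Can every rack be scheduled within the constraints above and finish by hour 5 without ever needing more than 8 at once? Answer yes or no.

no

The minimum achievable peak is 9; 8 < 9, so no feasible schedule stays within the cap.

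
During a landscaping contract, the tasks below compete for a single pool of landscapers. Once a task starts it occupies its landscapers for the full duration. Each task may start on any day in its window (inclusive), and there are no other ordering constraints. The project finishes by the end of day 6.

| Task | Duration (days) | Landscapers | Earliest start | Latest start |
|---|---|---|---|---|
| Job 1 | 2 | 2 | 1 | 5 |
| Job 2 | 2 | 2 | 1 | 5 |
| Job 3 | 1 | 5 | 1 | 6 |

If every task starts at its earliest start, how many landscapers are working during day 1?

9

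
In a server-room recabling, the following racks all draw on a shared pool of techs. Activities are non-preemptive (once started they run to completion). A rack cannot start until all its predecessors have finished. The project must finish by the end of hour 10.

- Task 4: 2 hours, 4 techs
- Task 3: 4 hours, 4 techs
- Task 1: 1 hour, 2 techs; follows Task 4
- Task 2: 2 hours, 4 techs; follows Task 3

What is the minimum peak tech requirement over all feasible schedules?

Early-start (Task 4@1, Task 3@1, Task 1@3, Task 2@5) gives peak 8: h1:8  h2:8  h3:6  h4:4  h5:4  h6:4  h7:0  h8:0  h9:0  h10:0.
Shift Task 3→3, Task 1→7, Task 2→8.
Schedule Task 4@1, Task 3@3, Task 1@7, Task 2@8: h1:4  h2:4  h3:4  h4:4  h5:4  h6:4  h7:2  h8:4  h9:4  h10:0 — peak 4.
Total tech-hours = 34 over 10 hours ⇒ peak ≥ ⌈34/10⌉ = 4, so 4 is optimal.

4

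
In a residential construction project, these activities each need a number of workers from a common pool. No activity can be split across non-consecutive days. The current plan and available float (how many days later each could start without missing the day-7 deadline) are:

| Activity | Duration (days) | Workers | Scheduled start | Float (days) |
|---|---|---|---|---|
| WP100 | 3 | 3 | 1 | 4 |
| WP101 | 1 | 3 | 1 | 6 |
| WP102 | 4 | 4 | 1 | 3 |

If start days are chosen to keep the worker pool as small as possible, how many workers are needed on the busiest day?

6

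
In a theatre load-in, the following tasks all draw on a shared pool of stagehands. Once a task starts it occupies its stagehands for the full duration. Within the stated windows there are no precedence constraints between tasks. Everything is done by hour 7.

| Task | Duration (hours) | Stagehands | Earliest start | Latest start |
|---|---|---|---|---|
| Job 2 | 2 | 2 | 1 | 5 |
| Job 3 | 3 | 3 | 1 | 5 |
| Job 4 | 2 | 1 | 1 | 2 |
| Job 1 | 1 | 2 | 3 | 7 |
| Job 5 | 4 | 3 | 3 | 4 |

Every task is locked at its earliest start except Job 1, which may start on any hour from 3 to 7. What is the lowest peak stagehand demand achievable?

6

Job 1@3: h1:6  h2:6  h3:8  h4:3  h5:3  h6:3  h7:0 → peak 8
Job 1@4: h1:6  h2:6  h3:6  h4:5  h5:3  h6:3  h7:0 → peak 6
Job 1@5: h1:6  h2:6  h3:6  h4:3  h5:5  h6:3  h7:0 → peak 6
Job 1@6: h1:6  h2:6  h3:6  h4:3  h5:3  h6:5  h7:0 → peak 6
Job 1@7: h1:6  h2:6  h3:6  h4:3  h5:3  h6:3  h7:2 → peak 6
Best is Job 1@4, peak 6.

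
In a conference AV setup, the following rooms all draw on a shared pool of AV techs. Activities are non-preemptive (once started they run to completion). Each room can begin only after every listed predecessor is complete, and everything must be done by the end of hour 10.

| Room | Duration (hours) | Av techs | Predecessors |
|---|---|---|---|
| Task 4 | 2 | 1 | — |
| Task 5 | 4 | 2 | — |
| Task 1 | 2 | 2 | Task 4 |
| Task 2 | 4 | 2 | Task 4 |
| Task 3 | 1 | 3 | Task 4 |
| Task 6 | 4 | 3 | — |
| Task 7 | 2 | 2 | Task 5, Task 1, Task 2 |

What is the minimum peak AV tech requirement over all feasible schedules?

5

Early-start (Task 4@1, Task 5@1, Task 1@3, Task 2@3, Task 3@3, Task 6@1, Task 7@7) gives peak 12: h1:6  h2:6  h3:12  h4:9  h5:2  h6:2  h7:2  h8:2  h9:0  h10:0.
Shift Task 2→5, Task 3→5, Task 6→6, Task 7→9.
Schedule Task 4@1, Task 5@1, Task 1@3, Task 2@5, Task 3@5, Task 6@6, Task 7@9: h1:3  h2:3  h3:4  h4:4  h5:5  h6:5  h7:5  h8:5  h9:5  h10:2 — peak 5.
Total AV tech-hours = 41 over 10 hours ⇒ peak ≥ ⌈41/10⌉ = 5, so 5 is optimal.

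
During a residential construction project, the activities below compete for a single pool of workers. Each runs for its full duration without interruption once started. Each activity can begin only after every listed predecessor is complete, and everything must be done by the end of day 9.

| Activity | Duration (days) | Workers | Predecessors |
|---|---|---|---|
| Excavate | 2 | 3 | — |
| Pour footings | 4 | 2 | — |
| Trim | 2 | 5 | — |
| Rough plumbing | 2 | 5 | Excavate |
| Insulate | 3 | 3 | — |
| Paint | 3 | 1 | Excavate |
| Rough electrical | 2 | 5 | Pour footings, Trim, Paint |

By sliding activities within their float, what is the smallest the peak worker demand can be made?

Early-start (Excavate@1, Pour footings@1, Trim@1, Rough plumbing@3, Insulate@1, Paint@3, Rough electrical@6) gives peak 13: d1:13  d2:13  d3:11  d4:8  d5:1  d6:5  d7:5  d8:0  d9:0.
Shift Trim→3, Rough plumbing→5, Insulate→6, Rough electrical→7.
Schedule Excavate@1, Pour footings@1, Trim@3, Rough plumbing@5, Insulate@6, Paint@3, Rough electrical@7: d1:5  d2:5  d3:8  d4:8  d5:6  d6:8  d7:8  d8:8  d9:0 — peak 8.

8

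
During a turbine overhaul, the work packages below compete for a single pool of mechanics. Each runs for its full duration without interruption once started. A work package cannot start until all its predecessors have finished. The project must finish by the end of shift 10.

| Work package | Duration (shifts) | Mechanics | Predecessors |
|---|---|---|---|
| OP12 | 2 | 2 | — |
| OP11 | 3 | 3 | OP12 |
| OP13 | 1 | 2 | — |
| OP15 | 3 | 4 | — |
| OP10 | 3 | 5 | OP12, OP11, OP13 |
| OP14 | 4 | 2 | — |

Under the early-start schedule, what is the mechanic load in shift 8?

5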